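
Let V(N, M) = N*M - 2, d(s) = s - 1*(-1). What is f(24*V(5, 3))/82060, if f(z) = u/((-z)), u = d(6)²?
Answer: -49/25602720 ≈ -1.9139e-6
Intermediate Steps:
d(s) = 1 + s (d(s) = s + 1 = 1 + s)
V(N, M) = -2 + M*N (V(N, M) = M*N - 2 = -2 + M*N)
u = 49 (u = (1 + 6)² = 7² = 49)
f(z) = -49/z (f(z) = 49/((-z)) = 49*(-1/z) = -49/z)
f(24*V(5, 3))/82060 = -49*1/(24*(-2 + 3*5))/82060 = -49*1/(24*(-2 + 15))*(1/82060) = -49/(24*13)*(1/82060) = -49/312*(1/82060) = -49*1/312*(1/82060) = -49/312*1/82060 = -49/25602720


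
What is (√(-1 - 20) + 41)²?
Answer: (41 + I*√21)² ≈ 1660.0 + 375.77*I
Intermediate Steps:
(√(-1 - 20) + 41)² = (√(-21) + 41)² = (I*√21 + 41)² = (41 + I*√21)²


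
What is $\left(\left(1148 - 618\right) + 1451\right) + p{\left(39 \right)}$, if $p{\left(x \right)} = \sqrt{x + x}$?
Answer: $1981 + \sqrt{78} \approx 1989.8$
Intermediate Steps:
$p{\left(x \right)} = \sqrt{2} \sqrt{x}$ ($p{\left(x \right)} = \sqrt{2 x} = \sqrt{2} \sqrt{x}$)
$\left(\left(1148 - 618\right) + 1451\right) + p{\left(39 \right)} = \left(\left(1148 - 618\right) + 1451\right) + \sqrt{2} \sqrt{39} = \left(530 + 1451\right) + \sqrt{78} = 1981 + \sqrt{78}$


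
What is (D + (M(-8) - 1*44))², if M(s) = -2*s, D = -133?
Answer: 25921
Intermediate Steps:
(D + (M(-8) - 1*44))² = (-133 + (-2*(-8) - 1*44))² = (-133 + (16 - 44))² = (-133 - 28)² = (-161)² = 25921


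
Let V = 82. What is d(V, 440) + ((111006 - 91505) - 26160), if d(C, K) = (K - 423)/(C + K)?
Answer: -3475981/522 ≈ -6659.0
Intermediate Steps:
d(C, K) = (-423 + K)/(C + K)
d(V, 440) + ((111006 - 91505) - 26160) = (-423 + 440)/(82 + 440) + ((111006 - 91505) - 26160) = 17/522 + (19501 - 26160) = (1/522)*17 - 6659 = 17/522 - 6659 = -3475981/522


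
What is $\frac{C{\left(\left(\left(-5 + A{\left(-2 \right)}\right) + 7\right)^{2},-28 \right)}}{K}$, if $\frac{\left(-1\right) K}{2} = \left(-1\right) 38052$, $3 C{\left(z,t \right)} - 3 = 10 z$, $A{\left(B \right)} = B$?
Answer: $\frac{1}{76104} \approx 1.314 \cdot 10^{-5}$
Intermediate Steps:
$C{\left(z,t \right)} = 1 + \frac{10 z}{3}$
$K = 76104$ ($K = - 2 \left(\left(-1\right) 38052\right) = \left(-2\right) \left(-38052\right) = 76104$)
$\frac{C{\left(\left(\left(-5 + A{\left(-2 \right)}\right) + 7\right)^{2},-28 \right)}}{K} = \frac{1 + \frac{10 \left(\left(-5 - 2\right) + 7\right)^{2}}{3}}{76104} = \left(1 + \frac{10 \left(-7 + 7\right)^{2}}{3}\right) \frac{1}{76104} = \left(1 + \frac{10 \cdot 0^{2}}{3}\right) \frac{1}{76104} = \left(1 + \frac{10}{3} \cdot 0\right) \frac{1}{76104} = \left(1 + 0\right) \frac{1}{76104} = 1 \cdot \frac{1}{76104} = \frac{1}{76104}$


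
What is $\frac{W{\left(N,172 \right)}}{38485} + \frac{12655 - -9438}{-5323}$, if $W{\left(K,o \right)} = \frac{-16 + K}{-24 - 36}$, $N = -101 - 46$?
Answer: $- \frac{51014078651}{12291339300} \approx -4.1504$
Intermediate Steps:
$N = -147$
$W{\left(K,o \right)} = \frac{4}{15} - \frac{K}{60}$ ($W{\left(K,o \right)} = \frac{-16 + K}{-60} = \left(-16 + K\right) \left(- \frac{1}{60}\right) = \frac{4}{15} - \frac{K}{60}$)
$\frac{W{\left(N,172 \right)}}{38485} + \frac{12655 - -9438}{-5323} = \frac{\frac{4}{15} - - \frac{49}{20}}{38485} + \frac{12655 - -9438}{-5323} = \left(\frac{4}{15} + \frac{49}{20}\right) \frac{1}{38485} + \left(12655 + 9438\right) \left(- \frac{1}{5323}\right) = \frac{163}{60} \cdot \frac{1}{38485} + 22093 \left(- \frac{1}{5323}\right) = \frac{163}{2309100} - \frac{22093}{5323} = - \frac{51014078651}{12291339300}$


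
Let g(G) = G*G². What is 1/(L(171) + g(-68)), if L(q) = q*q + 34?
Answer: -1/285157 ≈ -3.5068e-6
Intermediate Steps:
g(G) = G³
L(q) = 34 + q² (L(q) = q² + 34 = 34 + q²)
1/(L(171) + g(-68)) = 1/((34 + 171²) + (-68)³) = 1/((34 + 29241) - 314432) = 1/(29275 - 314432) = 1/(-285157) = -1/285157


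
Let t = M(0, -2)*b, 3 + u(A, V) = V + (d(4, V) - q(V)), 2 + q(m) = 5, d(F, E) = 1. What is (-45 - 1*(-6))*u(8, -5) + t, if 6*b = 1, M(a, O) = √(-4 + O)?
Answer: 390 + I*√6/6 ≈ 390.0 + 0.40825*I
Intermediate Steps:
b = ⅙ (b = (⅙)*1 = ⅙ ≈ 0.16667)
q(m) = 3 (q(m) = -2 + 5 = 3)
u(A, V) = -5 + V (u(A, V) = -3 + (V + (1 - 1*3)) = -3 + (V + (1 - 3)) = -3 + (V - 2) = -3 + (-2 + V) = -5 + V)
t = I*√6/6 (t = √(-4 - 2)*(⅙) = √(-6)*(⅙) = (I*√6)*(⅙) = I*√6/6 ≈ 0.40825*I)
(-45 - 1*(-6))*u(8, -5) + t = (-45 - 1*(-6))*(-5 - 5) + I*√6/6 = (-45 + 6)*(-10) + I*√6/6 = -39*(-10) + I*√6/6 = 390 + I*√6/6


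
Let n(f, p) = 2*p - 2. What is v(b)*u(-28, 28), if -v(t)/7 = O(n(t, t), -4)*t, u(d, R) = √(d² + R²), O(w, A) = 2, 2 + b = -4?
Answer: 2352*√2 ≈ 3326.2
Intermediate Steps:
b = -6 (b = -2 - 4 = -6)
n(f, p) = -2 + 2*p
u(d, R) = √(R² + d²)
v(t) = -14*t
v(b)*u(-28, 28) = (-14*(-6))*√(28² + (-28)²) = 84*√(784 + 784) = 84*√1568 = 84*(28*√2) = 2352*√2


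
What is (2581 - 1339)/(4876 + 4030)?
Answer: 621/4453 ≈ 0.13946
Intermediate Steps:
(2581 - 1339)/(4876 + 4030) = 1242/8906 = 1242*(1/8906) = 621/4453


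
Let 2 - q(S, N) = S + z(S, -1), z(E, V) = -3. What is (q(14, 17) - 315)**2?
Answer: 104976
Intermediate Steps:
q(S, N) = 5 - S (q(S, N) = 2 - (S - 3) = 2 - (-3 + S) = 2 + (3 - S) = 5 - S)
(q(14, 17) - 315)**2 = ((5 - 1*14) - 315)**2 = ((5 - 14) - 315)**2 = (-9 - 315)**2 = (-324)**2 = 104976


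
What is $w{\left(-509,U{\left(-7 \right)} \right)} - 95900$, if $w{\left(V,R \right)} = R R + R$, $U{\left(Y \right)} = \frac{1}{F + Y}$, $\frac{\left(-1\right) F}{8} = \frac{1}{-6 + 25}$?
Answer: $- \frac{1906590218}{19881} \approx -95900.0$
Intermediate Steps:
$F = - \frac{8}{19}$ ($F = - \frac{8}{-6 + 25} = - \frac{8}{19} \approx -0.42105$)
$U{\left(Y \right)} = \frac{1}{- \frac{8}{19} + Y}$
$w{\left(V,R \right)} = R + R^{2}$ ($w{\left(V,R \right)} = R^{2} + R = R + R^{2}$)
$w{\left(-509,U{\left(-7 \right)} \right)} - 95900 = \frac{19}{-8 + 19 \left(-7\right)} \left(1 + \frac{19}{-8 + 19 \left(-7\right)}\right) - 95900 = \frac{19}{-8 - 133} \left(1 + \frac{19}{-8 - 133}\right) - 95900 = \frac{19}{-141} \left(1 + \frac{19}{-141}\right) - 95900 = 19 \left(- \frac{1}{141}\right) \left(1 + 19 \left(- \frac{1}{141}\right)\right) - 95900 = - \frac{19 \left(1 - \frac{19}{141}\right)}{141} - 95900 = \left(- \frac{19}{141}\right) \frac{122}{141} - 95900 = - \frac{2318}{19881} - 95900 = - \frac{1906590218}{19881}$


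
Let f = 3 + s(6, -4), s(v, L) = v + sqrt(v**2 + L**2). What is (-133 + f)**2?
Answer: 15428 - 496*sqrt(13) ≈ 13640.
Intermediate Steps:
s(v, L) = v + sqrt(L**2 + v**2)
f = 9 + 2*sqrt(13) (f = 3 + (6 + sqrt((-4)**2 + 6**2)) = 3 + (6 + sqrt(16 + 36)) = 3 + (6 + sqrt(52)) = 3 + (6 + 2*sqrt(13)) = 9 + 2*sqrt(13) ≈ 16.211)
(-133 + f)**2 = (-133 + (9 + 2*sqrt(13)))**2 = (-124 + 2*sqrt(13))**2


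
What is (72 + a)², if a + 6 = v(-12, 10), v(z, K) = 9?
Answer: 5625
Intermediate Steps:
a = 3 (a = -6 + 9 = 3)
(72 + a)² = (72 + 3)² = 75² = 5625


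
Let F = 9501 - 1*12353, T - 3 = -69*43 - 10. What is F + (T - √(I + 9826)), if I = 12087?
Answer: -5826 - √21913 ≈ -5974.0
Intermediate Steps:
T = -2974 (T = 3 + (-69*43 - 10) = 3 + (-2967 - 10) = 3 - 2977 = -2974)
F = -2852 (F = 9501 - 12353 = -2852)
F + (T - √(I + 9826)) = -2852 + (-2974 - √(12087 + 9826)) = -2852 + (-2974 - √21913) = -5826 - √21913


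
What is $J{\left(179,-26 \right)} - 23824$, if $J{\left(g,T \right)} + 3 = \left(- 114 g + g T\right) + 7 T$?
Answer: $-49069$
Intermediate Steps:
$J{\left(g,T \right)} = -3 - 114 g + 7 T + T g$ ($J{\left(g,T \right)} = -3 + \left(\left(- 114 g + g T\right) + 7 T\right) = -3 + \left(\left(- 114 g + T g\right) + 7 T\right) = -3 + \left(- 114 g + 7 T + T g\right) = -3 - 114 g + 7 T + T g$)
$J{\left(179,-26 \right)} - 23824 = \left(-3 - 20406 + 7 \left(-26\right) - 4654\right) - 23824 = \left(-3 - 20406 - 182 - 4654\right) - 23824 = -25245 - 23824 = -49069$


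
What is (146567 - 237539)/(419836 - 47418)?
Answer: -45486/186209 ≈ -0.24427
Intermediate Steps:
(146567 - 237539)/(419836 - 47418) = -90972/372418 = -90972*1/372418 = -45486/186209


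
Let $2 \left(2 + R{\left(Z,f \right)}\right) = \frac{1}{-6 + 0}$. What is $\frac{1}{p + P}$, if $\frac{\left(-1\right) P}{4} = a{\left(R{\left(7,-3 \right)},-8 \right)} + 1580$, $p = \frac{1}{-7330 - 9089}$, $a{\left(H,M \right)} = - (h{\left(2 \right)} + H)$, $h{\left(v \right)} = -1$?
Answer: $- \frac{16419}{103970582} \approx -0.00015792$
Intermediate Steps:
$R{\left(Z,f \right)} = - \frac{25}{12}$ ($R{\left(Z,f \right)} = -2 + \frac{1}{2 \left(-6 + 0\right)} = -2 + \frac{1}{2 \left(-6\right)} = -2 + \frac{1}{2} \left(- \frac{1}{6}\right) = -2 - \frac{1}{12} = - \frac{25}{12}$)
$a{\left(H,M \right)} = 1 - H$ ($a{\left(H,M \right)} = - (-1 + H) = 1 - H$)
$p = - \frac{1}{16419}$ ($p = \frac{1}{-16419} = - \frac{1}{16419} \approx -6.0905 \cdot 10^{-5}$)
$P = - \frac{18997}{3}$ ($P = - 4 \left(\left(1 - - \frac{25}{12}\right) + 1580\right) = - 4 \left(\left(1 + \frac{25}{12}\right) + 1580\right) = - 4 \left(\frac{37}{12} + 1580\right) = \left(-4\right) \frac{18997}{12} = - \frac{18997}{3} \approx -6332.3$)
$\frac{1}{p + P} = \frac{1}{- \frac{1}{16419} - \frac{18997}{3}} = \frac{1}{- \frac{103970582}{16419}} = - \frac{16419}{103970582}$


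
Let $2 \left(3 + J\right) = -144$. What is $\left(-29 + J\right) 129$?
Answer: $-13416$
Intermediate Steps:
$J = -75$ ($J = -3 + \frac{1}{2} \left(-144\right) = -3 - 72 = -75$)
$\left(-29 + J\right) 129 = \left(-29 - 75\right) 129 = \left(-104\right) 129 = -13416$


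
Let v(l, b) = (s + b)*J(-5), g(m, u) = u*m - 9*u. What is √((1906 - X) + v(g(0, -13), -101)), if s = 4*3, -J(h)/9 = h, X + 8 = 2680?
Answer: I*√4771 ≈ 69.072*I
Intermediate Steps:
X = 2672 (X = -8 + 2680 = 2672)
J(h) = -9*h
s = 12
g(m, u) = -9*u + m*u (g(m, u) = m*u - 9*u = -9*u + m*u)
v(l, b) = 540 + 45*b (v(l, b) = (12 + b)*(-9*(-5)) = (12 + b)*45 = 540 + 45*b)
√((1906 - X) + v(g(0, -13), -101)) = √((1906 - 1*2672) + (540 + 45*(-101))) = √((1906 - 2672) + (540 - 4545)) = √(-766 - 4005) = √(-4771) = I*√4771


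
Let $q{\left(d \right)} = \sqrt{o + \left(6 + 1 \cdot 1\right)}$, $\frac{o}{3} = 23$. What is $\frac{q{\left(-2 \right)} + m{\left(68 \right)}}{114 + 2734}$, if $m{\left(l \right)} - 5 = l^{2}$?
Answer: $\frac{4629}{2848} + \frac{\sqrt{19}}{1424} \approx 1.6284$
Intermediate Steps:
$o = 69$ ($o = 3 \cdot 23 = 69$)
$q{\left(d \right)} = 2 \sqrt{19}$ ($q{\left(d \right)} = \sqrt{69 + \left(6 + 1 \cdot 1\right)} = \sqrt{69 + \left(6 + 1\right)} = \sqrt{69 + 7} = \sqrt{76} = 2 \sqrt{19}$)
$m{\left(l \right)} = 5 + l^{2}$
$\frac{q{\left(-2 \right)} + m{\left(68 \right)}}{114 + 2734} = \frac{2 \sqrt{19} + \left(5 + 68^{2}\right)}{114 + 2734} = \frac{2 \sqrt{19} + \left(5 + 4624\right)}{2848} = \left(2 \sqrt{19} + 4629\right) \frac{1}{2848} = \left(4629 + 2 \sqrt{19}\right) \frac{1}{2848} = \frac{4629}{2848} + \frac{\sqrt{19}}{1424}$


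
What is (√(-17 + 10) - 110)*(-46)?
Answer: 5060 - 46*I*√7 ≈ 5060.0 - 121.7*I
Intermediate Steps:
(√(-17 + 10) - 110)*(-46) = (√(-7) - 110)*(-46) = (I*√7 - 110)*(-46) = (-110 + I*√7)*(-46) = 5060 - 46*I*√7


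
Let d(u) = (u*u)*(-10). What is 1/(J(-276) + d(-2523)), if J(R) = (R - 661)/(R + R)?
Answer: -552/35137719143 ≈ -1.5710e-8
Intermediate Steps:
J(R) = (-661 + R)/(2*R) (J(R) = (-661 + R)/((2*R)) = (-661 + R)*(1/(2*R)) = (-661 + R)/(2*R))
d(u) = -10*u² (d(u) = u²*(-10) = -10*u²)
1/(J(-276) + d(-2523)) = 1/((½)*(-661 - 276)/(-276) - 10*(-2523)²) = 1/((½)*(-1/276)*(-937) - 10*6365529) = 1/(937/552 - 63655290) = 1/(-35137719143/552) = -552/35137719143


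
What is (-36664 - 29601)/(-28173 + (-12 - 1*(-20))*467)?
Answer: 66265/24437 ≈ 2.7117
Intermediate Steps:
(-36664 - 29601)/(-28173 + (-12 - 1*(-20))*467) = -66265/(-28173 + (-12 + 20)*467) = -66265/(-28173 + 8*467) = -66265/(-28173 + 3736) = -66265/(-24437) = -66265*(-1/24437) = 66265/24437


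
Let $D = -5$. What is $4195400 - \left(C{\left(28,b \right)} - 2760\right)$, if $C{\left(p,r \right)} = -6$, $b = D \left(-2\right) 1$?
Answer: $4198166$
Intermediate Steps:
$b = 10$ ($b = \left(-5\right) \left(-2\right) 1 = 10 \cdot 1 = 10$)
$4195400 - \left(C{\left(28,b \right)} - 2760\right) = 4195400 - \left(-6 - 2760\right) = 4195400 - -2766 = 4195400 + 2766 = 4198166$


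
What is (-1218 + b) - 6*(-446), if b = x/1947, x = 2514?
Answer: 947080/649 ≈ 1459.3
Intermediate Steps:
b = 838/649 (b = 2514/1947 = 2514*(1/1947) = 838/649 ≈ 1.2912)
(-1218 + b) - 6*(-446) = (-1218 + 838/649) - 6*(-446) = -789644/649 + 2676 = 947080/649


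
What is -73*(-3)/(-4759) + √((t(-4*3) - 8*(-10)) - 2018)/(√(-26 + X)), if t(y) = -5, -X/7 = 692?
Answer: -219/4759 + √9462410/4870 ≈ 0.58563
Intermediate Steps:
X = -4844 (X = -7*692 = -4844)
-73*(-3)/(-4759) + √((t(-4*3) - 8*(-10)) - 2018)/(√(-26 + X)) = -73*(-3)/(-4759) + √((-5 - 8*(-10)) - 2018)/(√(-26 - 4844)) = 219*(-1/4759) + √((-5 + 80) - 2018)/(√(-4870)) = -219/4759 + √(75 - 2018)/((I*√4870)) = -219/4759 + √(-1943)*(-I*√4870/4870) = -219/4759 + (I*√1943)*(-I*√4870/4870) = -219/4759 + √9462410/4870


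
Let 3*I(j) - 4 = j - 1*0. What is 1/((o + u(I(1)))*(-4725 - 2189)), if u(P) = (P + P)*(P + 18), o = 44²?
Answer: -9/124548796 ≈ -7.2261e-8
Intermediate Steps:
o = 1936
I(j) = 4/3 + j/3 (I(j) = 4/3 + (j - 1*0)/3 = 4/3 + (j + 0)/3 = 4/3 + j/3)
u(P) = 2*P*(18 + P) (u(P) = (2*P)*(18 + P) = 2*P*(18 + P))
1/((o + u(I(1)))*(-4725 - 2189)) = 1/((1936 + 2*(4/3 + (⅓)*1)*(18 + (4/3 + (⅓)*1)))*(-4725 - 2189)) = 1/((1936 + 2*(4/3 + ⅓)*(18 + (4/3 + ⅓)))*(-6914)) = 1/((1936 + 2*(5/3)*(18 + 5/3))*(-6914)) = 1/((1936 + 2*(5/3)*(59/3))*(-6914)) = 1/((1936 + 590/9)*(-6914)) = 1/((18014/9)*(-6914)) = 1/(-124548796/9) = -9/124548796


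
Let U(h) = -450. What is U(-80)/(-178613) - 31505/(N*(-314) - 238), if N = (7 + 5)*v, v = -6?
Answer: -1123427213/799114562 ≈ -1.4058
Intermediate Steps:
N = -72 (N = (7 + 5)*(-6) = 12*(-6) = -72)
U(-80)/(-178613) - 31505/(N*(-314) - 238) = -450/(-178613) - 31505/(-72*(-314) - 238) = -450*(-1/178613) - 31505/(22608 - 238) = 450/178613 - 31505/22370 = 450/178613 - 31505*1/22370 = 450/178613 - 6301/4474 = -1123427213/799114562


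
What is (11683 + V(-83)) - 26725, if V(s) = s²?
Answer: -8153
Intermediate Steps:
(11683 + V(-83)) - 26725 = (11683 + (-83)²) - 26725 = (11683 + 6889) - 26725 = 18572 - 26725 = -8153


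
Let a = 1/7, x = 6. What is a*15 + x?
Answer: 57/7 ≈ 8.1429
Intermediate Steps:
a = 1/7 ≈ 0.14286
a*15 + x = (1/7)*15 + 6 = 15/7 + 6 = 57/7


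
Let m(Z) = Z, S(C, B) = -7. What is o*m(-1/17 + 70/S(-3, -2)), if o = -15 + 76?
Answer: -10431/17 ≈ -613.59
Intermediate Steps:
o = 61
o*m(-1/17 + 70/S(-3, -2)) = 61*(-1/17 + 70/(-7)) = 61*(-1*1/17 + 70*(-1/7)) = 61*(-1/17 - 10) = 61*(-171/17) = -10431/17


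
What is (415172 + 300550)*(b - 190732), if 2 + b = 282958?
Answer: 66006745728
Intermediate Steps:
b = 282956 (b = -2 + 282958 = 282956)
(415172 + 300550)*(b - 190732) = (415172 + 300550)*(282956 - 190732) = 715722*92224 = 66006745728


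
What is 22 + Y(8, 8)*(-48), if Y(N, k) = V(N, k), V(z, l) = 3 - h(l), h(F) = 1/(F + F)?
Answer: -119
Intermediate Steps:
h(F) = 1/(2*F)
V(z, l) = 3 - 1/(2*l)
Y(N, k) = 3 - 1/(2*k)
22 + Y(8, 8)*(-48) = 22 + (3 - ½/8)*(-48) = 22 + (3 - ½*⅛)*(-48) = 22 + (3 - 1/16)*(-48) = 22 + (47/16)*(-48) = 22 - 141 = -119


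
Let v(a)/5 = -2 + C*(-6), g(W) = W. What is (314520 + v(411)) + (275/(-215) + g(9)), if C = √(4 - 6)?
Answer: 13524262/43 - 30*I*√2 ≈ 3.1452e+5 - 42.426*I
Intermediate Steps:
C = I*√2 (C = √(-2) = I*√2 ≈ 1.4142*I)
v(a) = -10 - 30*I*√2 (v(a) = 5*(-2 + (I*√2)*(-6)) = 5*(-2 - 6*I*√2) = -10 - 30*I*√2)
(314520 + v(411)) + (275/(-215) + g(9)) = (314520 + (-10 - 30*I*√2)) + (275/(-215) + 9) = (314510 - 30*I*√2) + (275*(-1/215) + 9) = (314510 - 30*I*√2) + (-55/43 + 9) = (314510 - 30*I*√2) + 332/43 = 13524262/43 - 30*I*√2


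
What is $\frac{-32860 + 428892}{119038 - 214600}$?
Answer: $- \frac{198016}{47781} \approx -4.1442$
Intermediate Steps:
$\frac{-32860 + 428892}{119038 - 214600} = \frac{396032}{-95562} = 396032 \left(- \frac{1}{95562}\right) = - \frac{198016}{47781}$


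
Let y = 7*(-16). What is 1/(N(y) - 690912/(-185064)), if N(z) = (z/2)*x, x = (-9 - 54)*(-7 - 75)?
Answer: -7711/2230732668 ≈ -3.4567e-6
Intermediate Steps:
x = 5166 (x = -63*(-82) = 5166)
y = -112
N(z) = 2583*z (N(z) = (z/2)*5166 = 2583*z)
1/(N(y) - 690912/(-185064)) = 1/(2583*(-112) - 690912/(-185064)) = 1/(-289296 - 690912*(-1/185064)) = 1/(-289296 + 28788/7711) = 1/(-2230732668/7711) = -7711/2230732668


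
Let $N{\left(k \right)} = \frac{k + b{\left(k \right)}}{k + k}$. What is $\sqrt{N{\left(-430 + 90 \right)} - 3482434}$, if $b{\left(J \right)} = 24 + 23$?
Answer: $\frac{3 i \sqrt{44729924510}}{340} \approx 1866.1 i$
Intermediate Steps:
$b{\left(J \right)} = 47$
$N{\left(k \right)} = \frac{47 + k}{2 k}$ ($N{\left(k \right)} = \frac{k + 47}{k + k} = \frac{47 + k}{2 k}$)
$\sqrt{N{\left(-430 + 90 \right)} - 3482434} = \sqrt{\frac{47 + \left(-430 + 90\right)}{2 \left(-430 + 90\right)} - 3482434} = \sqrt{\frac{47 - 340}{2 \left(-340\right)} - 3482434} = \sqrt{\frac{1}{2} \left(- \frac{1}{340}\right) \left(-293\right) - 3482434} = \sqrt{\frac{293}{680} - 3482434} = \sqrt{- \frac{2368054827}{680}} = \frac{3 i \sqrt{44729924510}}{340}$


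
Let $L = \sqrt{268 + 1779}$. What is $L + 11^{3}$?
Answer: $1331 + \sqrt{2047} \approx 1376.2$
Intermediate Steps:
$L = \sqrt{2047} \approx 45.244$
$L + 11^{3} = \sqrt{2047} + 11^{3} = \sqrt{2047} + 1331 = 1331 + \sqrt{2047}$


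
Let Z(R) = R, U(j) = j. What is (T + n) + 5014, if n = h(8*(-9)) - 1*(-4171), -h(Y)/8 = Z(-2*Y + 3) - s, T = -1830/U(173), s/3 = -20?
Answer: 1300687/173 ≈ 7518.4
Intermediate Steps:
s = -60 (s = 3*(-20) = -60)
T = -1830/173 ≈ -10.578
h(Y) = -504 + 16*Y (h(Y) = -8*((-2*Y + 3) - 1*(-60)) = -8*((3 - 2*Y) + 60) = -8*(63 - 2*Y) = -504 + 16*Y)
n = 2515 (n = (-504 + 16*(8*(-9))) - 1*(-4171) = (-504 + 16*(-72)) + 4171 = (-504 - 1152) + 4171 = -1656 + 4171 = 2515)
(T + n) + 5014 = (-1830/173 + 2515) + 5014 = 433265/173 + 5014 = 1300687/173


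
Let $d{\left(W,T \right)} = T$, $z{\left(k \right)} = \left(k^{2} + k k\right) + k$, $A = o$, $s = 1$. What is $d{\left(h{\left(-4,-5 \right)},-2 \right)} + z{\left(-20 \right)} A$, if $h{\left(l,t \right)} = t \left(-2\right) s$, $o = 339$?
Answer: $264418$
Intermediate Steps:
$h{\left(l,t \right)} = - 2 t$ ($h{\left(l,t \right)} = t \left(-2\right) 1 = - 2 t 1 = - 2 t$)
$A = 339$
$z{\left(k \right)} = k + 2 k^{2}$ ($z{\left(k \right)} = \left(k^{2} + k^{2}\right) + k = 2 k^{2} + k = k + 2 k^{2}$)
$d{\left(h{\left(-4,-5 \right)},-2 \right)} + z{\left(-20 \right)} A = -2 + - 20 \left(1 + 2 \left(-20\right)\right) 339 = -2 + - 20 \left(1 - 40\right) 339 = -2 + \left(-20\right) \left(-39\right) 339 = -2 + 780 \cdot 339 = -2 + 264420 = 264418$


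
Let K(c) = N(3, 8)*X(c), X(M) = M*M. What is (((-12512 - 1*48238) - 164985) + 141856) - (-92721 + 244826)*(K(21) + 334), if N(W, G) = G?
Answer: -587513389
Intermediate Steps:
X(M) = M²
K(c) = 8*c²
(((-12512 - 1*48238) - 164985) + 141856) - (-92721 + 244826)*(K(21) + 334) = (((-12512 - 1*48238) - 164985) + 141856) - (-92721 + 244826)*(8*21² + 334) = (((-12512 - 48238) - 164985) + 141856) - 152105*(8*441 + 334) = ((-60750 - 164985) + 141856) - 152105*(3528 + 334) = (-225735 + 141856) - 152105*3862 = -83879 - 1*587429510 = -83879 - 587429510 = -587513389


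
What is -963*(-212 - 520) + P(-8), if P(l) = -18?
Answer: 704898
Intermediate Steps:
-963*(-212 - 520) + P(-8) = -963*(-212 - 520) - 18 = -963*(-732) - 18 = 704916 - 18 = 704898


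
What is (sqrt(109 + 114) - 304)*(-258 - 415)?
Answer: 204592 - 673*sqrt(223) ≈ 1.9454e+5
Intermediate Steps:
(sqrt(109 + 114) - 304)*(-258 - 415) = (sqrt(223) - 304)*(-673) = (-304 + sqrt(223))*(-673) = 204592 - 673*sqrt(223)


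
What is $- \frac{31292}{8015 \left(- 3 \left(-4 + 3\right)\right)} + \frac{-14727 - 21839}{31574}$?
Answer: $- \frac{933621539}{379598415} \approx -2.4595$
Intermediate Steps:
$- \frac{31292}{8015 \left(- 3 \left(-4 + 3\right)\right)} + \frac{-14727 - 21839}{31574} = - \frac{31292}{8015 \left(\left(-3\right) \left(-1\right)\right)} - \frac{18283}{15787} = - \frac{31292}{8015 \cdot 3} - \frac{18283}{15787} = - \frac{31292}{24045} - \frac{18283}{15787} = - \frac{933621539}{379598415}$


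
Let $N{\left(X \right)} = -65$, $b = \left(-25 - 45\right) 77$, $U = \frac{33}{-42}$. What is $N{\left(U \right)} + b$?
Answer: $-5455$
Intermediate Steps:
$U = - \frac{11}{14}$ ($U = 33 \left(- \frac{1}{42}\right) = - \frac{11}{14} \approx -0.78571$)
$b = -5390$ ($b = \left(-70\right) 77 = -5390$)
$N{\left(U \right)} + b = -65 - 5390 = -5455$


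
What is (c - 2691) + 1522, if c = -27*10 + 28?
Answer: -1411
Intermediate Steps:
c = -242 (c = -270 + 28 = -242)
(c - 2691) + 1522 = (-242 - 2691) + 1522 = -2933 + 1522 = -1411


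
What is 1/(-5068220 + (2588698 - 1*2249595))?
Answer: -1/4729117 ≈ -2.1146e-7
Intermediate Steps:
1/(-5068220 + (2588698 - 1*2249595)) = 1/(-5068220 + (2588698 - 2249595)) = 1/(-5068220 + 339103) = 1/(-4729117) = -1/4729117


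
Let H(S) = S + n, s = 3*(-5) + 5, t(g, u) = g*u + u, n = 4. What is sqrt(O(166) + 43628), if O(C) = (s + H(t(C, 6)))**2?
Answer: 2*sqrt(258911) ≈ 1017.7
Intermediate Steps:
t(g, u) = u + g*u
s = -10 (s = -15 + 5 = -10)
H(S) = 4 + S (H(S) = S + 4 = 4 + S)
O(C) = 36*C**2 (O(C) = (-10 + (4 + 6*(1 + C)))**2 = (-10 + (4 + (6 + 6*C)))**2 = (-10 + (10 + 6*C))**2 = (6*C)**2 = 36*C**2)
sqrt(O(166) + 43628) = sqrt(36*166**2 + 43628) = sqrt(36*27556 + 43628) = sqrt(992016 + 43628) = sqrt(1035644) = 2*sqrt(258911)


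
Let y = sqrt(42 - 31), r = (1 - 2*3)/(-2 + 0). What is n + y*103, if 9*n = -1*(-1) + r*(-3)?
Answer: -13/18 + 103*sqrt(11) ≈ 340.89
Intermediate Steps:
r = 5/2 (r = (1 - 6)/(-2) = -5*(-1/2) = 5/2 ≈ 2.5000)
y = sqrt(11) ≈ 3.3166
n = -13/18 (n = (-1*(-1) + (5/2)*(-3))/9 = (1 - 15/2)/9 = (1/9)*(-13/2) = -13/18 ≈ -0.72222)
n + y*103 = -13/18 + sqrt(11)*103 = -13/18 + 103*sqrt(11)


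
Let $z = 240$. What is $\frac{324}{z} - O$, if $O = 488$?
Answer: $- \frac{9733}{20} \approx -486.65$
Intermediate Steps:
$\frac{324}{z} - O = \frac{324}{240} - 488 = 324 \cdot \frac{1}{240} - 488 = \frac{27}{20} - 488 = - \frac{9733}{20}$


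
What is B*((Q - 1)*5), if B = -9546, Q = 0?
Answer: 47730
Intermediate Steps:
B*((Q - 1)*5) = -9546*(0 - 1)*5 = -(-9546)*5 = -9546*(-5) = 47730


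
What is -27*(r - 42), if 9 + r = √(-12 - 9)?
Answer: 1377 - 27*I*√21 ≈ 1377.0 - 123.73*I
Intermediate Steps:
r = -9 + I*√21 (r = -9 + √(-12 - 9) = -9 + √(-21) = -9 + I*√21 ≈ -9.0 + 4.5826*I)
-27*(r - 42) = -27*((-9 + I*√21) - 42) = -27*(-51 + I*√21) = 1377 - 27*I*√21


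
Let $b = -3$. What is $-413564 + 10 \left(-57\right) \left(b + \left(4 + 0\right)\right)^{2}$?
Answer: $-414134$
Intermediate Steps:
$-413564 + 10 \left(-57\right) \left(b + \left(4 + 0\right)\right)^{2} = -413564 + 10 \left(-57\right) \left(-3 + \left(4 + 0\right)\right)^{2} = -413564 - 570 \left(-3 + 4\right)^{2} = -413564 - 570 \cdot 1^{2} = -413564 - 570 = -414134$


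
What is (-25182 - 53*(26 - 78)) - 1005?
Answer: -23431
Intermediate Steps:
(-25182 - 53*(26 - 78)) - 1005 = (-25182 - 53*(-52)) - 1005 = (-25182 + 2756) - 1005 = -22426 - 1005 = -23431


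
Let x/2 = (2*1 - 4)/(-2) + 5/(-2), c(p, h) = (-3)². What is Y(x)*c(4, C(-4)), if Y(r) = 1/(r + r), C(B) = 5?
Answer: -3/2 ≈ -1.5000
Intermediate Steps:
c(p, h) = 9
x = -3 (x = 2*((2*1 - 4)/(-2) + 5/(-2)) = 2*((2 - 4)*(-½) + 5*(-½)) = 2*(-2*(-½) - 5/2) = 2*(1 - 5/2) = 2*(-3/2) = -3)
Y(r) = 1/(2*r)
Y(x)*c(4, C(-4)) = ((½)/(-3))*9 = ((½)*(-⅓))*9 = -⅙*9 = -3/2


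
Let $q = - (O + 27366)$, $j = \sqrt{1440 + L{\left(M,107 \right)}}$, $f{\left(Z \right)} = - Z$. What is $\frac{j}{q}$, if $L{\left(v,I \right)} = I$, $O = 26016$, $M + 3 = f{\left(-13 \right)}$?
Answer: $- \frac{\sqrt{1547}}{53382} \approx -0.0007368$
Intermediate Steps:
$M = 10$ ($M = -3 - -13 = -3 + 13 = 10$)
$j = \sqrt{1547}$ ($j = \sqrt{1440 + 107} = \sqrt{1547} \approx 39.332$)
$q = -53382$ ($q = - (26016 + 27366) = \left(-1\right) 53382 = -53382$)
$\frac{j}{q} = \frac{\sqrt{1547}}{-53382} = \sqrt{1547} \left(- \frac{1}{53382}\right) = - \frac{\sqrt{1547}}{53382}$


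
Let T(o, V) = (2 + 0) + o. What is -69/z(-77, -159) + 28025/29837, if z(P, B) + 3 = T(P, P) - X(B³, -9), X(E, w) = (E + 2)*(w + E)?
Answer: 150941224470330701/160700564299760266 ≈ 0.93927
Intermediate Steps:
T(o, V) = 2 + o
X(E, w) = (2 + E)*(E + w)
z(P, B) = 17 + P - B⁶ + 7*B³ (z(P, B) = -3 + ((2 + P) - ((B³)² + 2*B³ + 2*(-9) + B³*(-9))) = -3 + ((2 + P) - (B⁶ + 2*B³ - 18 - 9*B³)) = -3 + ((2 + P) - (-18 + B⁶ - 7*B³)) = -3 + ((2 + P) + (18 - B⁶ + 7*B³)) = -3 + (20 + P - B⁶ + 7*B³) = 17 + P - B⁶ + 7*B³)
-69/z(-77, -159) + 28025/29837 = -69/(17 - 77 - 1*(-159)⁶ + 7*(-159)³) + 28025/29837 = -69/(17 - 77 - 1*16157819263041 + 7*(-4019679)) + 28025*(1/29837) = -69/(17 - 77 - 16157819263041 - 28137753) + 28025/29837 = -69/(-16157847400854) + 28025/29837 = -69*(-1/16157847400854) + 28025/29837 = 23/5385949133618 + 28025/29837 = 150941224470330701/160700564299760266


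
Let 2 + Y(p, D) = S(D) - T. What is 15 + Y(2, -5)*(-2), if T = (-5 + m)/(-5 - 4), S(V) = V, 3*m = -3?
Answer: 91/3 ≈ 30.333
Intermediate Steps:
m = -1 (m = (⅓)*(-3) = -1)
T = ⅔ (T = (-5 - 1)/(-5 - 4) = -6/(-9) = -6*(-⅑) = ⅔ ≈ 0.66667)
Y(p, D) = -8/3 + D (Y(p, D) = -2 + (D - 1*⅔) = -2 + (D - ⅔) = -2 + (-⅔ + D) = -8/3 + D)
15 + Y(2, -5)*(-2) = 15 + (-8/3 - 5)*(-2) = 15 - 23/3*(-2) = 15 + 46/3 = 91/3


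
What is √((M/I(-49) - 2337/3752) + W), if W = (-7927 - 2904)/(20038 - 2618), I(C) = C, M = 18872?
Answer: I*√5745335953630/121940 ≈ 19.657*I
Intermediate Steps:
W = -10831/17420 ≈ -0.62176
√((M/I(-49) - 2337/3752) + W) = √((18872/(-49) - 2337/3752) - 10831/17420) = √((18872*(-1/49) - 2337*1/3752) - 10831/17420) = √((-2696/7 - 2337/3752) - 10831/17420) = √(-1447393/3752 - 10831/17420) = √(-94232179/243880) = I*√5745335953630/121940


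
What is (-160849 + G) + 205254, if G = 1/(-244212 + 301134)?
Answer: 2527621411/56922 ≈ 44405.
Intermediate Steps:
G = 1/56922 ≈ 1.7568e-5
(-160849 + G) + 205254 = (-160849 + 1/56922) + 205254 = -9155846777/56922 + 205254 = 2527621411/56922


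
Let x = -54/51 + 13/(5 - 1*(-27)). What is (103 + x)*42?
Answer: 1169217/272 ≈ 4298.6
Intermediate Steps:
x = -355/544 (x = -54*1/51 + 13/(5 + 27) = -18/17 + 13/32 = -355/544 ≈ -0.65257)
(103 + x)*42 = (103 - 355/544)*42 = (55677/544)*42 = 1169217/272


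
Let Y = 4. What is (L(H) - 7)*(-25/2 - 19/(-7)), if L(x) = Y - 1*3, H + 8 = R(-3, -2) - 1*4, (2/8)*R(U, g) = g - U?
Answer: 411/7 ≈ 58.714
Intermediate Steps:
R(U, g) = -4*U + 4*g (R(U, g) = 4*(g - U) = -4*U + 4*g)
H = -8 (H = -8 + ((-4*(-3) + 4*(-2)) - 1*4) = -8 + ((12 - 8) - 4) = -8 + (4 - 4) = -8 + 0 = -8)
L(x) = 1 (L(x) = 4 - 1*3 = 4 - 3 = 1)
(L(H) - 7)*(-25/2 - 19/(-7)) = (1 - 7)*(-25/2 - 19/(-7)) = -6*(-25*1/2 - 19*(-1/7)) = -6*(-25/2 + 19/7) = -6*(-137/14) = 411/7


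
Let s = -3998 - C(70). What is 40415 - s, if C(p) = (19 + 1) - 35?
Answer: 44398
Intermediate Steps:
C(p) = -15 (C(p) = 20 - 35 = -15)
s = -3983 (s = -3998 - 1*(-15) = -3998 + 15 = -3983)
40415 - s = 40415 - 1*(-3983) = 40415 + 3983 = 44398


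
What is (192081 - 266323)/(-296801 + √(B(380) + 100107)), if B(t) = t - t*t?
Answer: 11017549921/44045438757 + 37121*I*√43913/44045438757 ≈ 0.25014 + 0.00017661*I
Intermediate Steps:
B(t) = t - t²
(192081 - 266323)/(-296801 + √(B(380) + 100107)) = (192081 - 266323)/(-296801 + √(380*(1 - 1*380) + 100107)) = -74242/(-296801 + √(380*(1 - 380) + 100107)) = -74242/(-296801 + √(380*(-379) + 100107)) = -74242/(-296801 + √(-144020 + 100107)) = -74242/(-296801 + √(-43913)) = -74242/(-296801 + I*√43913)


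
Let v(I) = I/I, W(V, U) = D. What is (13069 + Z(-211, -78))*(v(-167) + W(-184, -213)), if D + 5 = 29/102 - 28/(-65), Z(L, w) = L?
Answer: -46672397/1105 ≈ -42237.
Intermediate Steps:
D = -28409/6630 (D = -5 + (29/102 - 28/(-65)) = -5 + (29*(1/102) - 28*(-1/65)) = -5 + (29/102 + 28/65) = -5 + 4741/6630 = -28409/6630 ≈ -4.2849)
W(V, U) = -28409/6630
v(I) = 1
(13069 + Z(-211, -78))*(v(-167) + W(-184, -213)) = (13069 - 211)*(1 - 28409/6630) = 12858*(-21779/6630) = -46672397/1105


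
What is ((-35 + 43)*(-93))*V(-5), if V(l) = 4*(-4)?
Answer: 11904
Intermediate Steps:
V(l) = -16
((-35 + 43)*(-93))*V(-5) = ((-35 + 43)*(-93))*(-16) = (8*(-93))*(-16) = -744*(-16) = 11904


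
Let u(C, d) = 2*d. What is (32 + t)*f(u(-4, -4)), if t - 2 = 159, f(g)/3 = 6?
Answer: 3474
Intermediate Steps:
f(g) = 18 (f(g) = 3*6 = 18)
t = 161 (t = 2 + 159 = 161)
(32 + t)*f(u(-4, -4)) = (32 + 161)*18 = 193*18 = 3474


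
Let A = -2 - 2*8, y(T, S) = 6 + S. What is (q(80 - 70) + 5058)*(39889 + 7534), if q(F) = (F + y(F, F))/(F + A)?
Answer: 958845637/4 ≈ 2.3971e+8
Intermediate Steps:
A = -18 (A = -2 - 16 = -18)
q(F) = (6 + 2*F)/(-18 + F) (q(F) = (F + (6 + F))/(F - 18) = (6 + 2*F)/(-18 + F))
(q(80 - 70) + 5058)*(39889 + 7534) = (2*(3 + (80 - 70))/(-18 + (80 - 70)) + 5058)*(39889 + 7534) = (2*(3 + 10)/(-18 + 10) + 5058)*47423 = (2*13/(-8) + 5058)*47423 = (2*(-⅛)*13 + 5058)*47423 = (-13/4 + 5058)*47423 = (20219/4)*47423 = 958845637/4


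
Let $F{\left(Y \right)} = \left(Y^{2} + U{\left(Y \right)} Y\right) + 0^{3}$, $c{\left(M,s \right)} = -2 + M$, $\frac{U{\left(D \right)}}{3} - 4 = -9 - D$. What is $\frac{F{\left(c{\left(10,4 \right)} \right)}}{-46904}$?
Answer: $\frac{31}{5863} \approx 0.0052874$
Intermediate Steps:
$U{\left(D \right)} = -15 - 3 D$ ($U{\left(D \right)} = 12 + 3 \left(-9 - D\right) = 12 - \left(27 + 3 D\right) = -15 - 3 D$)
$F{\left(Y \right)} = Y^{2} + Y \left(-15 - 3 Y\right)$ ($F{\left(Y \right)} = \left(Y^{2} + \left(-15 - 3 Y\right) Y\right) + 0^{3} = \left(Y^{2} + Y \left(-15 - 3 Y\right)\right) + 0 = Y^{2} + Y \left(-15 - 3 Y\right)$)
$\frac{F{\left(c{\left(10,4 \right)} \right)}}{-46904} = \frac{\left(-1\right) \left(-2 + 10\right) \left(15 + 2 \left(-2 + 10\right)\right)}{-46904} = \left(-1\right) 8 \left(15 + 2 \cdot 8\right) \left(- \frac{1}{46904}\right) = \left(-1\right) 8 \left(15 + 16\right) \left(- \frac{1}{46904}\right) = \left(-1\right) 8 \cdot 31 \left(- \frac{1}{46904}\right) = \left(-248\right) \left(- \frac{1}{46904}\right) = \frac{31}{5863}$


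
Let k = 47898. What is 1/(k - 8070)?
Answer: 1/39828 ≈ 2.5108e-5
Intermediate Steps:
1/(k - 8070) = 1/(47898 - 8070) = 1/39828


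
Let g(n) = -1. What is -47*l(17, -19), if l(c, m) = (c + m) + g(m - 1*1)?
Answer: 141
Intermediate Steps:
l(c, m) = -1 + c + m (l(c, m) = (c + m) - 1 = -1 + c + m)
-47*l(17, -19) = -47*(-1 + 17 - 19) = -47*(-3) = 141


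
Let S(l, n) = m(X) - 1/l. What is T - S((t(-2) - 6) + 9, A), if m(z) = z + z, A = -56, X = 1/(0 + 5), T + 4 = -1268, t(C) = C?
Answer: -6357/5 ≈ -1271.4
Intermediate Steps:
T = -1272 (T = -4 - 1268 = -1272)
X = ⅕ (X = 1/5 = ⅕ ≈ 0.20000)
m(z) = 2*z
S(l, n) = ⅖ - 1/l (S(l, n) = 2*(⅕) - 1/l = ⅖ - 1/l)
T - S((t(-2) - 6) + 9, A) = -1272 - (⅖ - 1/((-2 - 6) + 9)) = -1272 - (⅖ - 1/(-8 + 9)) = -1272 - (⅖ - 1/1) = -1272 - (⅖ - 1*1) = -1272 - (⅖ - 1) = -1272 - 1*(-⅗) = -1272 + ⅗ = -6357/5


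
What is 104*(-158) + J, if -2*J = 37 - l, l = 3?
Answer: -16449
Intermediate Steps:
J = -17 (J = -(37 - 1*3)/2 = -(37 - 3)/2 = -1/2*34 = -17)
104*(-158) + J = 104*(-158) - 17 = -16432 - 17 = -16449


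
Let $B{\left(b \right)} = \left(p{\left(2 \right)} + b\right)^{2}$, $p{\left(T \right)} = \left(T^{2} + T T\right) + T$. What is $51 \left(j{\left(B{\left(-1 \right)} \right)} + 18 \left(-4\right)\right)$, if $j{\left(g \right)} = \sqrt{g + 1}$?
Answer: $-3672 + 51 \sqrt{82} \approx -3210.2$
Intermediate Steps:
$p{\left(T \right)} = T + 2 T^{2}$ ($p{\left(T \right)} = \left(T^{2} + T^{2}\right) + T = 2 T^{2} + T = T + 2 T^{2}$)
$B{\left(b \right)} = \left(10 + b\right)^{2}$ ($B{\left(b \right)} = \left(2 \left(1 + 2 \cdot 2\right) + b\right)^{2} = \left(2 \left(1 + 4\right) + b\right)^{2} = \left(2 \cdot 5 + b\right)^{2} = \left(10 + b\right)^{2}$)
$j{\left(g \right)} = \sqrt{1 + g}$
$51 \left(j{\left(B{\left(-1 \right)} \right)} + 18 \left(-4\right)\right) = 51 \left(\sqrt{1 + \left(10 - 1\right)^{2}} + 18 \left(-4\right)\right) = 51 \left(\sqrt{1 + 9^{2}} - 72\right) = 51 \left(\sqrt{1 + 81} - 72\right) = 51 \left(\sqrt{82} - 72\right) = 51 \left(-72 + \sqrt{82}\right) = -3672 + 51 \sqrt{82}$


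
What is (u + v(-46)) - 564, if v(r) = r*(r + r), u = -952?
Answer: 2716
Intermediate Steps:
v(r) = 2*r² (v(r) = r*(2*r) = 2*r²)
(u + v(-46)) - 564 = (-952 + 2*(-46)²) - 564 = (-952 + 2*2116) - 564 = (-952 + 4232) - 564 = 3280 - 564 = 2716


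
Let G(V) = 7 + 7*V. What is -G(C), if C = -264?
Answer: 1841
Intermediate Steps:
-G(C) = -(7 + 7*(-264)) = -(7 - 1848) = -1*(-1841) = 1841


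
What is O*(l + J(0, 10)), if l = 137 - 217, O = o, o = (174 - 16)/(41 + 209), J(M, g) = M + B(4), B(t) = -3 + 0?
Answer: -6557/125 ≈ -52.456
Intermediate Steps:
B(t) = -3
J(M, g) = -3 + M (J(M, g) = M - 3 = -3 + M)
o = 79/125 (o = 158/250 = 158*(1/250) = 79/125 ≈ 0.63200)
O = 79/125 ≈ 0.63200
l = -80
O*(l + J(0, 10)) = 79*(-80 + (-3 + 0))/125 = 79*(-80 - 3)/125 = (79/125)*(-83) = -6557/125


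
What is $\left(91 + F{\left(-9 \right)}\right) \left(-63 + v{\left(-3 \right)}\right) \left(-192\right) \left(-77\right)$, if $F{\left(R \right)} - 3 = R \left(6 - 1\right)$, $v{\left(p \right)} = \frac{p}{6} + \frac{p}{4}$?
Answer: $-46543728$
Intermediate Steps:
$v{\left(p \right)} = \frac{5 p}{12}$ ($v{\left(p \right)} = p \frac{1}{6} + p \frac{1}{4} = \frac{p}{6} + \frac{p}{4} = \frac{5 p}{12}$)
$F{\left(R \right)} = 3 + 5 R$ ($F{\left(R \right)} = 3 + R \left(6 - 1\right) = 3 + R 5 = 3 + 5 R$)
$\left(91 + F{\left(-9 \right)}\right) \left(-63 + v{\left(-3 \right)}\right) \left(-192\right) \left(-77\right) = \left(91 + \left(3 + 5 \left(-9\right)\right)\right) \left(-63 + \frac{5}{12} \left(-3\right)\right) \left(-192\right) \left(-77\right) = \left(91 + \left(3 - 45\right)\right) \left(-63 - \frac{5}{4}\right) \left(-192\right) \left(-77\right) = \left(91 - 42\right) \left(- \frac{257}{4}\right) \left(-192\right) \left(-77\right) = 49 \left(- \frac{257}{4}\right) \left(-192\right) \left(-77\right) = \left(- \frac{12593}{4}\right) \left(-192\right) \left(-77\right) = 604464 \left(-77\right) = -46543728$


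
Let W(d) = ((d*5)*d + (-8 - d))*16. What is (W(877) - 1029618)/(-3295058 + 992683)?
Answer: -60486542/2302375 ≈ -26.271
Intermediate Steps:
W(d) = -128 - 16*d + 80*d² (W(d) = ((5*d)*d + (-8 - d))*16 = (5*d² + (-8 - d))*16 = (-8 - d + 5*d²)*16 = -128 - 16*d + 80*d²)
(W(877) - 1029618)/(-3295058 + 992683) = ((-128 - 16*877 + 80*877²) - 1029618)/(-3295058 + 992683) = ((-128 - 14032 + 80*769129) - 1029618)/(-2302375) = ((-128 - 14032 + 61530320) - 1029618)*(-1/2302375) = (61516160 - 1029618)*(-1/2302375) = 60486542*(-1/2302375) = -60486542/2302375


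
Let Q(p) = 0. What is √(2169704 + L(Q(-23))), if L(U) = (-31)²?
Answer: 3*√241185 ≈ 1473.3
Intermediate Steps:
L(U) = 961
√(2169704 + L(Q(-23))) = √(2169704 + 961) = √2170665 = 3*√241185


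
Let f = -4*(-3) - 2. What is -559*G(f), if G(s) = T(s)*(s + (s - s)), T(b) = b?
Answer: -55900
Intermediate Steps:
f = 10 (f = 12 - 2 = 10)
G(s) = s² (G(s) = s*(s + (s - s)) = s*(s + 0) = s*s = s²)
-559*G(f) = -559*10² = -559*100 = -55900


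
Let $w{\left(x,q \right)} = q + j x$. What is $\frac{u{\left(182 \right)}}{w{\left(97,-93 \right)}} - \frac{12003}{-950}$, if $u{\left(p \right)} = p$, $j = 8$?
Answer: $\frac{8370949}{648850} \approx 12.901$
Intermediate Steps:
$w{\left(x,q \right)} = q + 8 x$
$\frac{u{\left(182 \right)}}{w{\left(97,-93 \right)}} - \frac{12003}{-950} = \frac{182}{-93 + 8 \cdot 97} - \frac{12003}{-950} = \frac{182}{-93 + 776} - - \frac{12003}{950} = \frac{182}{683} + \frac{12003}{950} = \frac{8370949}{648850}$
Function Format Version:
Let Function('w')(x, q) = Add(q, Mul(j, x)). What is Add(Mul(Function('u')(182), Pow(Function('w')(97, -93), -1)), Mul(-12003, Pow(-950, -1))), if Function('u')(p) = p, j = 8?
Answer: Rational(8370949, 648850) ≈ 12.901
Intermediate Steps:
Function('w')(x, q) = Add(q, Mul(8, x))
Add(Mul(Function('u')(182), Pow(Function('w')(97, -93), -1)), Mul(-12003, Pow(-950, -1))) = Add(Mul(182, Pow(Add(-93, Mul(8, 97)), -1)), Mul(-12003, Pow(-950, -1))) = Add(Mul(182, Pow(Add(-93, 776), -1)), Mul(-12003, Rational(-1, 950))) = Add(Mul(182, Pow(683, -1)), Rational(12003, 950)) = Add(Mul(182, Rational(1, 683)), Rational(12003, 950)) = Add(Rational(182, 683), Rational(12003, 950)) = Rational(8370949, 648850)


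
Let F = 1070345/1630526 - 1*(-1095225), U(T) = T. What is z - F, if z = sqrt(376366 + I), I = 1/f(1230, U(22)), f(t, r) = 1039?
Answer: -1785793908695/1630526 + 5*sqrt(16251800069)/1039 ≈ -1.0946e+6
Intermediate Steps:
I = 1/1039 ≈ 0.00096246
z = 5*sqrt(16251800069)/1039 (z = sqrt(376366 + 1/1039) = sqrt(391044275/1039) = 5*sqrt(16251800069)/1039 ≈ 613.49)
F = 1785793908695/1630526 (F = 1070345*(1/1630526) + 1095225 = 1070345/1630526 + 1095225 = 1785793908695/1630526 ≈ 1.0952e+6)
z - F = 5*sqrt(16251800069)/1039 - 1*1785793908695/1630526 = 5*sqrt(16251800069)/1039 - 1785793908695/1630526 = -1785793908695/1630526 + 5*sqrt(16251800069)/1039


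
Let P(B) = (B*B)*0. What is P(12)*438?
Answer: 0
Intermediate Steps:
P(B) = 0 (P(B) = B²*0 = 0)
P(12)*438 = 0*438 = 0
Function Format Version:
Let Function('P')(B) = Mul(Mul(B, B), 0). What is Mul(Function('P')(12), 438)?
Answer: 0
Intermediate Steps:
Function('P')(B) = 0 (Function('P')(B) = Mul(Pow(B, 2), 0) = 0)
Mul(Function('P')(12), 438) = Mul(0, 438) = 0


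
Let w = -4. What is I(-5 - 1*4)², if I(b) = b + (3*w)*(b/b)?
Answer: 441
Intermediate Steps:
I(b) = -12 + b (I(b) = b + (3*(-4))*(b/b) = b - 12*1 = b - 12 = -12 + b)
I(-5 - 1*4)² = (-12 + (-5 - 1*4))² = (-12 + (-5 - 4))² = (-12 - 9)² = (-21)² = 441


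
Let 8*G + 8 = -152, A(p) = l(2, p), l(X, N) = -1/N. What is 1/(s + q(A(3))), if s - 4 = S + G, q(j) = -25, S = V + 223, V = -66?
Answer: 1/116 ≈ 0.0086207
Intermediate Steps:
A(p) = -1/p
G = -20 (G = -1 + (⅛)*(-152) = -1 - 19 = -20)
S = 157 (S = -66 + 223 = 157)
s = 141 (s = 4 + (157 - 20) = 4 + 137 = 141)
1/(s + q(A(3))) = 1/(141 - 25) = 1/116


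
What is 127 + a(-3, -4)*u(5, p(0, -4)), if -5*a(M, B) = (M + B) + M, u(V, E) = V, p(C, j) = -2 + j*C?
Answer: 137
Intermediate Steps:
p(C, j) = -2 + C*j
a(M, B) = -2*M/5 - B/5 (a(M, B) = -((M + B) + M)/5 = -((B + M) + M)/5 = -(B + 2*M)/5 = -2*M/5 - B/5)
127 + a(-3, -4)*u(5, p(0, -4)) = 127 + (-⅖*(-3) - ⅕*(-4))*5 = 127 + (6/5 + ⅘)*5 = 127 + 2*5 = 127 + 10 = 137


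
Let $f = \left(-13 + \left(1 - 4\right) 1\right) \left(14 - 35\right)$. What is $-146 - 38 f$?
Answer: $-12914$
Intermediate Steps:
$f = 336$ ($f = \left(-13 - 3\right) \left(-21\right) = \left(-16\right) \left(-21\right) = 336$)
$-146 - 38 f = -146 - 12768 = -12914$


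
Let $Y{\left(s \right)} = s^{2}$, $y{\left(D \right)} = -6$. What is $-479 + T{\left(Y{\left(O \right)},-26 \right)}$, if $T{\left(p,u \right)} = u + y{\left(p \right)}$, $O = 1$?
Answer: $-511$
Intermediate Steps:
$T{\left(p,u \right)} = -6 + u$ ($T{\left(p,u \right)} = u - 6 = -6 + u$)
$-479 + T{\left(Y{\left(O \right)},-26 \right)} = -479 - 32 = -511$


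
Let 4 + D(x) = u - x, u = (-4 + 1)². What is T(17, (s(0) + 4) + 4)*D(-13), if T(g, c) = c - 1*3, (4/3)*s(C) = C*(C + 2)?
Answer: 90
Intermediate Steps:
s(C) = 3*C*(2 + C)/4 (s(C) = 3*(C*(C + 2))/4 = 3*(C*(2 + C))/4 = 3*C*(2 + C)/4)
u = 9 (u = (-3)² = 9)
D(x) = 5 - x (D(x) = -4 + (9 - x) = 5 - x)
T(g, c) = -3 + c (T(g, c) = c - 3 = -3 + c)
T(17, (s(0) + 4) + 4)*D(-13) = (-3 + (((¾)*0*(2 + 0) + 4) + 4))*(5 - 1*(-13)) = (-3 + (((¾)*0*2 + 4) + 4))*(5 + 13) = (-3 + ((0 + 4) + 4))*18 = (-3 + (4 + 4))*18 = (-3 + 8)*18 = 5*18 = 90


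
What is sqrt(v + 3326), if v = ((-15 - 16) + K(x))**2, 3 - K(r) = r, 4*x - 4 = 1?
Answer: sqrt(66905)/4 ≈ 64.665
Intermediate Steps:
x = 5/4 (x = 1 + (1/4)*1 = 1 + 1/4 = 5/4 ≈ 1.2500)
K(r) = 3 - r
v = 13689/16 (v = ((-15 - 16) + (3 - 1*5/4))**2 = (-31 + (3 - 5/4))**2 = (-31 + 7/4)**2 = (-117/4)**2 = 13689/16 ≈ 855.56)
sqrt(v + 3326) = sqrt(13689/16 + 3326) = sqrt(66905/16) = sqrt(66905)/4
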